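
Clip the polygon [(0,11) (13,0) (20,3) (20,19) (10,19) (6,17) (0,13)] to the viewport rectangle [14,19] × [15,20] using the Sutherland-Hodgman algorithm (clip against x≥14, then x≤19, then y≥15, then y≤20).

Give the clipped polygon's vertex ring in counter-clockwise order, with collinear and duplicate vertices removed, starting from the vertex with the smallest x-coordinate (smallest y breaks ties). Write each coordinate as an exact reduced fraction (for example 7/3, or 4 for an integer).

1. After x ≥ 14: [(14,3/7) (20,3) (20,19) (14,19)]
2. After x ≤ 19: [(14,3/7) (19,18/7) (19,19) (14,19)]
3. After y ≥ 15: [(14,15) (19,15) (19,19) (14,19)]
4. After y ≤ 20: [(14,15) (19,15) (19,19) (14,19)]
5. Canonical ring: [(14,15) (19,15) (19,19) (14,19)]

Clipped polygon: [(14,15) (19,15) (19,19) (14,19)]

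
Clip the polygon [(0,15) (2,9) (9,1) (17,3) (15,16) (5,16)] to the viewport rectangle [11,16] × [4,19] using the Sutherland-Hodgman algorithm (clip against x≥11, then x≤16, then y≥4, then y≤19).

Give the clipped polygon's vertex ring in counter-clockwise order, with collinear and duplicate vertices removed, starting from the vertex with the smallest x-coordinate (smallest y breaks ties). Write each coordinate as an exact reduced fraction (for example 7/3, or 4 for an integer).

Clipped polygon: [(11,4) (16,4) (16,19/2) (15,16) (11,16)]

1. After x ≥ 11: [(11,3/2) (17,3) (15,16) (11,16)]
2. After x ≤ 16: [(11,3/2) (16,11/4) (16,19/2) (15,16) (11,16)]
3. After y ≥ 4: [(11,4) (16,4) (16,19/2) (15,16) (11,16)]
4. After y ≤ 19: [(11,4) (16,4) (16,19/2) (15,16) (11,16)]
5. Canonical ring: [(11,4) (16,4) (16,19/2) (15,16) (11,16)]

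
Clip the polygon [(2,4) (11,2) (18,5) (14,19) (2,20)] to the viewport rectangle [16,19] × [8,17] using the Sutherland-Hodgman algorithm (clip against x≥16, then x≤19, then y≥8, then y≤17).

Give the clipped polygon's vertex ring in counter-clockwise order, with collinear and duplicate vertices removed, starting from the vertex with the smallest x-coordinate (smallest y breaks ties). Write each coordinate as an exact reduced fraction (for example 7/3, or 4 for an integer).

1. After x ≥ 16: [(16,29/7) (18,5) (16,12)]
2. After x ≤ 19: [(16,29/7) (18,5) (16,12)]
3. After y ≥ 8: [(16,8) (120/7,8) (16,12)]
4. After y ≤ 17: [(16,8) (120/7,8) (16,12)]
5. Canonical ring: [(16,8) (120/7,8) (16,12)]

Clipped polygon: [(16,8) (120/7,8) (16,12)]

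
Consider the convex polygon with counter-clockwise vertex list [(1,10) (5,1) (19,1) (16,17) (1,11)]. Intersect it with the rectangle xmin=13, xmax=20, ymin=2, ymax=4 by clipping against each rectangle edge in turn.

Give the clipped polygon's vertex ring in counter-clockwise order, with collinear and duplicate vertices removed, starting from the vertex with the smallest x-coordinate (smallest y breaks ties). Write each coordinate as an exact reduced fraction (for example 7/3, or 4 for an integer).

1. After x ≥ 13: [(13,1) (19,1) (16,17) (13,79/5)]
2. After x ≤ 20: [(13,1) (19,1) (16,17) (13,79/5)]
3. After y ≥ 2: [(13,2) (301/16,2) (16,17) (13,79/5)]
4. After y ≤ 4: [(13,4) (13,2) (301/16,2) (295/16,4)]
5. Canonical ring: [(13,2) (301/16,2) (295/16,4) (13,4)]

Clipped polygon: [(13,2) (301/16,2) (295/16,4) (13,4)]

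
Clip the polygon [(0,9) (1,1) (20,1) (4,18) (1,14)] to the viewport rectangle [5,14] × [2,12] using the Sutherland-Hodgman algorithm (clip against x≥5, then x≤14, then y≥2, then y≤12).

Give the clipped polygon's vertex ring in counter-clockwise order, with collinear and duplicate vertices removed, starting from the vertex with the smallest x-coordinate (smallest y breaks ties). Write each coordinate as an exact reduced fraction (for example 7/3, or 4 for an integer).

Clipped polygon: [(5,2) (14,2) (14,59/8) (164/17,12) (5,12)]

1. After x ≥ 5: [(5,1) (20,1) (5,271/16)]
2. After x ≤ 14: [(5,1) (14,1) (14,59/8) (5,271/16)]
3. After y ≥ 2: [(5,2) (14,2) (14,59/8) (5,271/16)]
4. After y ≤ 12: [(5,12) (5,2) (14,2) (14,59/8) (164/17,12)]
5. Canonical ring: [(5,2) (14,2) (14,59/8) (164/17,12) (5,12)]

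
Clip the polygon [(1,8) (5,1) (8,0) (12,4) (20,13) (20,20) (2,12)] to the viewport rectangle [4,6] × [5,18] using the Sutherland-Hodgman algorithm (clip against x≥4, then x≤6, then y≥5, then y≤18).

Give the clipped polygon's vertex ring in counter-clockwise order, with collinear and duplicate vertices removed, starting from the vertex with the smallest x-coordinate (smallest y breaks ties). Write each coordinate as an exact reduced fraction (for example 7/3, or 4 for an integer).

Clipped polygon: [(4,5) (6,5) (6,124/9) (4,116/9)]

1. After x ≥ 4: [(4,11/4) (5,1) (8,0) (12,4) (20,13) (20,20) (4,116/9)]
2. After x ≤ 6: [(4,11/4) (5,1) (6,2/3) (6,124/9) (4,116/9)]
3. After y ≥ 5: [(4,5) (6,5) (6,124/9) (4,116/9)]
4. After y ≤ 18: [(4,5) (6,5) (6,124/9) (4,116/9)]
5. Canonical ring: [(4,5) (6,5) (6,124/9) (4,116/9)]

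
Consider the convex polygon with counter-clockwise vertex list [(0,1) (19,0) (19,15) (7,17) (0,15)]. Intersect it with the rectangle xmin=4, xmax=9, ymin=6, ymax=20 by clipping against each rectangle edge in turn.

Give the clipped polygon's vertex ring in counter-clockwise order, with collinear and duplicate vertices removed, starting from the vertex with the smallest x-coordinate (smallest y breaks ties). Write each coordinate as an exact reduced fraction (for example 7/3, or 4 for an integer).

1. After x ≥ 4: [(4,15/19) (19,0) (19,15) (7,17) (4,113/7)]
2. After x ≤ 9: [(4,15/19) (9,10/19) (9,50/3) (7,17) (4,113/7)]
3. After y ≥ 6: [(4,6) (9,6) (9,50/3) (7,17) (4,113/7)]
4. After y ≤ 20: [(4,6) (9,6) (9,50/3) (7,17) (4,113/7)]
5. Canonical ring: [(4,6) (9,6) (9,50/3) (7,17) (4,113/7)]

Clipped polygon: [(4,6) (9,6) (9,50/3) (7,17) (4,113/7)]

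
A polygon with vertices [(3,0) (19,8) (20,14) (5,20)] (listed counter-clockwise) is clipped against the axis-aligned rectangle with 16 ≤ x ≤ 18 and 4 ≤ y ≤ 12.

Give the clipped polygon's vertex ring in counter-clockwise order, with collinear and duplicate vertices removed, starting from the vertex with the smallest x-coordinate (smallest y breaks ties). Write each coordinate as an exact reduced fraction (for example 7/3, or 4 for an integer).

Clipped polygon: [(16,13/2) (18,15/2) (18,12) (16,12)]

1. After x ≥ 16: [(16,13/2) (19,8) (20,14) (16,78/5)]
2. After x ≤ 18: [(16,13/2) (18,15/2) (18,74/5) (16,78/5)]
3. After y ≥ 4: [(16,13/2) (18,15/2) (18,74/5) (16,78/5)]
4. After y ≤ 12: [(16,12) (16,13/2) (18,15/2) (18,12)]
5. Canonical ring: [(16,13/2) (18,15/2) (18,12) (16,12)]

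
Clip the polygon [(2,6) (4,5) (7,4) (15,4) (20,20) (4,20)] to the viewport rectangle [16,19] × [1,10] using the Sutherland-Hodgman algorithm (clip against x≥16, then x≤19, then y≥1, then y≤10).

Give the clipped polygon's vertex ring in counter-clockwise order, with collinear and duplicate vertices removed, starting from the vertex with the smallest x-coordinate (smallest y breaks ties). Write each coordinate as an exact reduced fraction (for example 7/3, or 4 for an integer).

1. After x ≥ 16: [(16,36/5) (20,20) (16,20)]
2. After x ≤ 19: [(16,36/5) (19,84/5) (19,20) (16,20)]
3. After y ≥ 1: [(16,36/5) (19,84/5) (19,20) (16,20)]
4. After y ≤ 10: [(16,10) (16,36/5) (135/8,10)]
5. Canonical ring: [(16,36/5) (135/8,10) (16,10)]

Clipped polygon: [(16,36/5) (135/8,10) (16,10)]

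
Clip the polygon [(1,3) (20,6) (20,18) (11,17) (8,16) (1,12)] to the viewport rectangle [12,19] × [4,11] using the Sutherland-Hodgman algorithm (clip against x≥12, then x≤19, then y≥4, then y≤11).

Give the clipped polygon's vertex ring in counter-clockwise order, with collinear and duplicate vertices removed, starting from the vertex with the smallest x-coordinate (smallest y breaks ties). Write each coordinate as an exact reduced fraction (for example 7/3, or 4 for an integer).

Clipped polygon: [(12,90/19) (19,111/19) (19,11) (12,11)]

1. After x ≥ 12: [(12,90/19) (20,6) (20,18) (12,154/9)]
2. After x ≤ 19: [(12,90/19) (19,111/19) (19,161/9) (12,154/9)]
3. After y ≥ 4: [(12,90/19) (19,111/19) (19,161/9) (12,154/9)]
4. After y ≤ 11: [(12,11) (12,90/19) (19,111/19) (19,11)]
5. Canonical ring: [(12,90/19) (19,111/19) (19,11) (12,11)]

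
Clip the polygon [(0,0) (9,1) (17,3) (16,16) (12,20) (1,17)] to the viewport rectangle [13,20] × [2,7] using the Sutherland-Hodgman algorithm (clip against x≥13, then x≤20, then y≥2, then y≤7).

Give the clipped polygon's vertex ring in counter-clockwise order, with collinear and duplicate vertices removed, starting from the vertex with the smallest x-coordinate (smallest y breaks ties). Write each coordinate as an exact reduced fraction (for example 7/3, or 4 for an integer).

1. After x ≥ 13: [(13,2) (17,3) (16,16) (13,19)]
2. After x ≤ 20: [(13,2) (17,3) (16,16) (13,19)]
3. After y ≥ 2: [(13,2) (17,3) (16,16) (13,19)]
4. After y ≤ 7: [(13,7) (13,2) (17,3) (217/13,7)]
5. Canonical ring: [(13,2) (17,3) (217/13,7) (13,7)]

Clipped polygon: [(13,2) (17,3) (217/13,7) (13,7)]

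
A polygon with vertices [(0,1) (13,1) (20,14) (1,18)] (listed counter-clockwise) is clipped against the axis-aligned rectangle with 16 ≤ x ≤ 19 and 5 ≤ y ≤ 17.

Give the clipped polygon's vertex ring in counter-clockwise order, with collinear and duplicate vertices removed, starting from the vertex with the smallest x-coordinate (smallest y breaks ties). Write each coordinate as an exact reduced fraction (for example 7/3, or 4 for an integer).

1. After x ≥ 16: [(16,46/7) (20,14) (16,282/19)]
2. After x ≤ 19: [(16,46/7) (19,85/7) (19,270/19) (16,282/19)]
3. After y ≥ 5: [(16,46/7) (19,85/7) (19,270/19) (16,282/19)]
4. After y ≤ 17: [(16,46/7) (19,85/7) (19,270/19) (16,282/19)]
5. Canonical ring: [(16,46/7) (19,85/7) (19,270/19) (16,282/19)]

Clipped polygon: [(16,46/7) (19,85/7) (19,270/19) (16,282/19)]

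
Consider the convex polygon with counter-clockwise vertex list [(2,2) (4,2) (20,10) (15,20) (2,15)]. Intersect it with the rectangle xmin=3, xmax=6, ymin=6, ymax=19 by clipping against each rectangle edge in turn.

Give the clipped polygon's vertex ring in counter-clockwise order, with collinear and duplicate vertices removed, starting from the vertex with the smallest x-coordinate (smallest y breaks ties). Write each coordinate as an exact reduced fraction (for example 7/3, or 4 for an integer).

Clipped polygon: [(3,6) (6,6) (6,215/13) (3,200/13)]

1. After x ≥ 3: [(3,2) (4,2) (20,10) (15,20) (3,200/13)]
2. After x ≤ 6: [(3,2) (4,2) (6,3) (6,215/13) (3,200/13)]
3. After y ≥ 6: [(3,6) (6,6) (6,215/13) (3,200/13)]
4. After y ≤ 19: [(3,6) (6,6) (6,215/13) (3,200/13)]
5. Canonical ring: [(3,6) (6,6) (6,215/13) (3,200/13)]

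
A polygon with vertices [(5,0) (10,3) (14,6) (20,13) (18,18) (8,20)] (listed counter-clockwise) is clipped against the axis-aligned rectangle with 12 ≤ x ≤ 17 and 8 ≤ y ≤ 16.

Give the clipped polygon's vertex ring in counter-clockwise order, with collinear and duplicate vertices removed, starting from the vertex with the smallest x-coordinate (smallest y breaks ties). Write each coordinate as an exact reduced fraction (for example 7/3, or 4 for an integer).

Clipped polygon: [(12,8) (110/7,8) (17,19/2) (17,16) (12,16)]

1. After x ≥ 12: [(12,9/2) (14,6) (20,13) (18,18) (12,96/5)]
2. After x ≤ 17: [(12,9/2) (14,6) (17,19/2) (17,91/5) (12,96/5)]
3. After y ≥ 8: [(12,8) (110/7,8) (17,19/2) (17,91/5) (12,96/5)]
4. After y ≤ 16: [(12,16) (12,8) (110/7,8) (17,19/2) (17,16)]
5. Canonical ring: [(12,8) (110/7,8) (17,19/2) (17,16) (12,16)]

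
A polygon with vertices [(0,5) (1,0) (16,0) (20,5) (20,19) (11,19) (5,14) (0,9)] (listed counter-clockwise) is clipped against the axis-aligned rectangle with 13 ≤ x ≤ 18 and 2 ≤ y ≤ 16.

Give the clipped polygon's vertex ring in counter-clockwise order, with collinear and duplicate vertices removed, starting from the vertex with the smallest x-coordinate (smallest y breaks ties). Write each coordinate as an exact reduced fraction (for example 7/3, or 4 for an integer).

1. After x ≥ 13: [(13,0) (16,0) (20,5) (20,19) (13,19)]
2. After x ≤ 18: [(13,0) (16,0) (18,5/2) (18,19) (13,19)]
3. After y ≥ 2: [(13,2) (88/5,2) (18,5/2) (18,19) (13,19)]
4. After y ≤ 16: [(13,16) (13,2) (88/5,2) (18,5/2) (18,16)]
5. Canonical ring: [(13,2) (88/5,2) (18,5/2) (18,16) (13,16)]

Clipped polygon: [(13,2) (88/5,2) (18,5/2) (18,16) (13,16)]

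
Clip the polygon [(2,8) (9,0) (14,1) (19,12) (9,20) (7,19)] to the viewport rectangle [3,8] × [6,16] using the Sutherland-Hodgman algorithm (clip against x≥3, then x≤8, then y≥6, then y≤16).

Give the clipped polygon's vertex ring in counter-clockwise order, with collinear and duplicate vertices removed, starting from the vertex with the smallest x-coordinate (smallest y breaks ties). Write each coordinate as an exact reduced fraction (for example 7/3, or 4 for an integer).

1. After x ≥ 3: [(3,51/5) (3,48/7) (9,0) (14,1) (19,12) (9,20) (7,19)]
2. After x ≤ 8: [(3,51/5) (3,48/7) (8,8/7) (8,39/2) (7,19)]
3. After y ≥ 6: [(3,51/5) (3,48/7) (15/4,6) (8,6) (8,39/2) (7,19)]
4. After y ≤ 16: [(62/11,16) (3,51/5) (3,48/7) (15/4,6) (8,6) (8,16)]
5. Canonical ring: [(3,48/7) (15/4,6) (8,6) (8,16) (62/11,16) (3,51/5)]

Clipped polygon: [(3,48/7) (15/4,6) (8,6) (8,16) (62/11,16) (3,51/5)]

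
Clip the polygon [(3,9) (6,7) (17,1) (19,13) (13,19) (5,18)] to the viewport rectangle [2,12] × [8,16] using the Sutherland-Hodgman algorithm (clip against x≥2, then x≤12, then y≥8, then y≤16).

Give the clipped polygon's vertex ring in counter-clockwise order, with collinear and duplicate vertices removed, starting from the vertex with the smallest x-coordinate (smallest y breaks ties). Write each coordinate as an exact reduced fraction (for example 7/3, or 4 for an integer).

1. After x ≥ 2: [(3,9) (6,7) (17,1) (19,13) (13,19) (5,18)]
2. After x ≤ 12: [(3,9) (6,7) (12,41/11) (12,151/8) (5,18)]
3. After y ≥ 8: [(3,9) (9/2,8) (12,8) (12,151/8) (5,18)]
4. After y ≤ 16: [(41/9,16) (3,9) (9/2,8) (12,8) (12,16)]
5. Canonical ring: [(3,9) (9/2,8) (12,8) (12,16) (41/9,16)]

Clipped polygon: [(3,9) (9/2,8) (12,8) (12,16) (41/9,16)]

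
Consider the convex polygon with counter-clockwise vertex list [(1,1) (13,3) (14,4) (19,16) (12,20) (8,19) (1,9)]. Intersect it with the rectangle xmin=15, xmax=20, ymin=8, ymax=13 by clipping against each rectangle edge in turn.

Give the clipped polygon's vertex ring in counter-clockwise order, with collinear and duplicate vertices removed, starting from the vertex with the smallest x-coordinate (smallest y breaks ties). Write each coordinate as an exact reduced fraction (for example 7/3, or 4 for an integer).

1. After x ≥ 15: [(15,32/5) (19,16) (15,128/7)]
2. After x ≤ 20: [(15,32/5) (19,16) (15,128/7)]
3. After y ≥ 8: [(15,8) (47/3,8) (19,16) (15,128/7)]
4. After y ≤ 13: [(15,13) (15,8) (47/3,8) (71/4,13)]
5. Canonical ring: [(15,8) (47/3,8) (71/4,13) (15,13)]

Clipped polygon: [(15,8) (47/3,8) (71/4,13) (15,13)]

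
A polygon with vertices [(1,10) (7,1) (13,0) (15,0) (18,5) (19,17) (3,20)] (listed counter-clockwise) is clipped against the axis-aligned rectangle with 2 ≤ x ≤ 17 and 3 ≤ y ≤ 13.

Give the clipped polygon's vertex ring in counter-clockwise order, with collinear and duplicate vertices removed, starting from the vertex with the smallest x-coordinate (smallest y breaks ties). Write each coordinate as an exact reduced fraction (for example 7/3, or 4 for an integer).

Clipped polygon: [(2,17/2) (17/3,3) (84/5,3) (17,10/3) (17,13) (2,13)]

1. After x ≥ 2: [(2,15) (2,17/2) (7,1) (13,0) (15,0) (18,5) (19,17) (3,20)]
2. After x ≤ 17: [(2,15) (2,17/2) (7,1) (13,0) (15,0) (17,10/3) (17,139/8) (3,20)]
3. After y ≥ 3: [(2,15) (2,17/2) (17/3,3) (84/5,3) (17,10/3) (17,139/8) (3,20)]
4. After y ≤ 13: [(2,13) (2,17/2) (17/3,3) (84/5,3) (17,10/3) (17,13)]
5. Canonical ring: [(2,17/2) (17/3,3) (84/5,3) (17,10/3) (17,13) (2,13)]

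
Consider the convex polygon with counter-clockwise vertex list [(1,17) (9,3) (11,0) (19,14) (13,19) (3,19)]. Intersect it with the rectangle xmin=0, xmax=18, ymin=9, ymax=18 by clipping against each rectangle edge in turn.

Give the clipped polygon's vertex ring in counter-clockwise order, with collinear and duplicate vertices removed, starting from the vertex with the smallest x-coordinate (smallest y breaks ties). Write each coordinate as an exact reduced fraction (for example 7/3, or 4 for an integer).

Clipped polygon: [(1,17) (39/7,9) (113/7,9) (18,49/4) (18,89/6) (71/5,18) (2,18)]

1. After x ≥ 0: [(1,17) (9,3) (11,0) (19,14) (13,19) (3,19)]
2. After x ≤ 18: [(1,17) (9,3) (11,0) (18,49/4) (18,89/6) (13,19) (3,19)]
3. After y ≥ 9: [(1,17) (39/7,9) (113/7,9) (18,49/4) (18,89/6) (13,19) (3,19)]
4. After y ≤ 18: [(2,18) (1,17) (39/7,9) (113/7,9) (18,49/4) (18,89/6) (71/5,18)]
5. Canonical ring: [(1,17) (39/7,9) (113/7,9) (18,49/4) (18,89/6) (71/5,18) (2,18)]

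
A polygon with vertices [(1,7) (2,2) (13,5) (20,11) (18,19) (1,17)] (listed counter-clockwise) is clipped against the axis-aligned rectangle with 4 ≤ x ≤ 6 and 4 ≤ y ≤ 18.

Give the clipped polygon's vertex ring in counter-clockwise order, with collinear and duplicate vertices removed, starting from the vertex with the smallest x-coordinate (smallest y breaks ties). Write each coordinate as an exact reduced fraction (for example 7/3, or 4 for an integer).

Clipped polygon: [(4,4) (6,4) (6,299/17) (4,295/17)]

1. After x ≥ 4: [(4,28/11) (13,5) (20,11) (18,19) (4,295/17)]
2. After x ≤ 6: [(4,28/11) (6,34/11) (6,299/17) (4,295/17)]
3. After y ≥ 4: [(4,4) (6,4) (6,299/17) (4,295/17)]
4. After y ≤ 18: [(4,4) (6,4) (6,299/17) (4,295/17)]
5. Canonical ring: [(4,4) (6,4) (6,299/17) (4,295/17)]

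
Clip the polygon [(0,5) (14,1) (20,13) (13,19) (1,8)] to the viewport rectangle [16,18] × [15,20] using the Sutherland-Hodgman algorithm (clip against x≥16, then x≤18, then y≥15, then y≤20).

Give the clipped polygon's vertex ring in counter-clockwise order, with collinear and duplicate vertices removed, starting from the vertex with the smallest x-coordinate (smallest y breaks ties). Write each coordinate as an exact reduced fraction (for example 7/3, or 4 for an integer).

1. After x ≥ 16: [(16,5) (20,13) (16,115/7)]
2. After x ≤ 18: [(16,5) (18,9) (18,103/7) (16,115/7)]
3. After y ≥ 15: [(16,15) (53/3,15) (16,115/7)]
4. After y ≤ 20: [(16,15) (53/3,15) (16,115/7)]
5. Canonical ring: [(16,15) (53/3,15) (16,115/7)]

Clipped polygon: [(16,15) (53/3,15) (16,115/7)]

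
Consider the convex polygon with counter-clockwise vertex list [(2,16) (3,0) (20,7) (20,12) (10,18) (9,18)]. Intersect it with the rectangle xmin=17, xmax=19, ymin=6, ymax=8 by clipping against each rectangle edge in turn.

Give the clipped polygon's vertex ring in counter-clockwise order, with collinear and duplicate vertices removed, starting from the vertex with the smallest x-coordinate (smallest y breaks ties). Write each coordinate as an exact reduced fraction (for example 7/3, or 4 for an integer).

1. After x ≥ 17: [(17,98/17) (20,7) (20,12) (17,69/5)]
2. After x ≤ 19: [(17,98/17) (19,112/17) (19,63/5) (17,69/5)]
3. After y ≥ 6: [(17,6) (123/7,6) (19,112/17) (19,63/5) (17,69/5)]
4. After y ≤ 8: [(17,8) (17,6) (123/7,6) (19,112/17) (19,8)]
5. Canonical ring: [(17,6) (123/7,6) (19,112/17) (19,8) (17,8)]

Clipped polygon: [(17,6) (123/7,6) (19,112/17) (19,8) (17,8)]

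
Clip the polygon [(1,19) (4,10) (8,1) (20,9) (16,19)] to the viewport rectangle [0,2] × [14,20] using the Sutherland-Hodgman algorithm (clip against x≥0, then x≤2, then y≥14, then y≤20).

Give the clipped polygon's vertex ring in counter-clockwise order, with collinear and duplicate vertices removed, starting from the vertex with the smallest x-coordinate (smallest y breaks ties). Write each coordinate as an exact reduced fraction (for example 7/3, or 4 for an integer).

Clipped polygon: [(1,19) (2,16) (2,19)]

1. After x ≥ 0: [(1,19) (4,10) (8,1) (20,9) (16,19)]
2. After x ≤ 2: [(2,19) (1,19) (2,16)]
3. After y ≥ 14: [(2,19) (1,19) (2,16)]
4. After y ≤ 20: [(2,19) (1,19) (2,16)]
5. Canonical ring: [(1,19) (2,16) (2,19)]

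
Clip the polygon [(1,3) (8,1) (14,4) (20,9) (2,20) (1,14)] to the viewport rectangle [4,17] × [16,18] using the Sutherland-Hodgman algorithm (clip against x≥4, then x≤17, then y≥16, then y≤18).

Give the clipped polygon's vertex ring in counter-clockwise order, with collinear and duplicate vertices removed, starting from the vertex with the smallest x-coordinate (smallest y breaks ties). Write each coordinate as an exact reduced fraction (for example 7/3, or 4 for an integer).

1. After x ≥ 4: [(4,15/7) (8,1) (14,4) (20,9) (4,169/9)]
2. After x ≤ 17: [(4,15/7) (8,1) (14,4) (17,13/2) (17,65/6) (4,169/9)]
3. After y ≥ 16: [(4,16) (94/11,16) (4,169/9)]
4. After y ≤ 18: [(4,18) (4,16) (94/11,16) (58/11,18)]
5. Canonical ring: [(4,16) (94/11,16) (58/11,18) (4,18)]

Clipped polygon: [(4,16) (94/11,16) (58/11,18) (4,18)]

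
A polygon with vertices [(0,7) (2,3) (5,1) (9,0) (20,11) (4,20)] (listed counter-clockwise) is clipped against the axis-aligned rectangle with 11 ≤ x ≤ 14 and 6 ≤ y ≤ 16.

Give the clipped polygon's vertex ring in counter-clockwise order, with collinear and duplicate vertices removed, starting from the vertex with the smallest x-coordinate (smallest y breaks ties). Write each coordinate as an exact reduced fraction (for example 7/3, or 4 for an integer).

Clipped polygon: [(11,6) (14,6) (14,115/8) (100/9,16) (11,16)]

1. After x ≥ 11: [(11,2) (20,11) (11,257/16)]
2. After x ≤ 14: [(11,2) (14,5) (14,115/8) (11,257/16)]
3. After y ≥ 6: [(11,6) (14,6) (14,115/8) (11,257/16)]
4. After y ≤ 16: [(11,16) (11,6) (14,6) (14,115/8) (100/9,16)]
5. Canonical ring: [(11,6) (14,6) (14,115/8) (100/9,16) (11,16)]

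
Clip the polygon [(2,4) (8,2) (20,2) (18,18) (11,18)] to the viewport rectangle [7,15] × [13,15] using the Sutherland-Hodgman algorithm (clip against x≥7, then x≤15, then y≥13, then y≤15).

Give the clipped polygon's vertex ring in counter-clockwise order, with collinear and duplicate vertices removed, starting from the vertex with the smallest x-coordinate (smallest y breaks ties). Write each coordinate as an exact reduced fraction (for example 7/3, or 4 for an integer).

1. After x ≥ 7: [(7,106/9) (7,7/3) (8,2) (20,2) (18,18) (11,18)]
2. After x ≤ 15: [(7,106/9) (7,7/3) (8,2) (15,2) (15,18) (11,18)]
3. After y ≥ 13: [(109/14,13) (15,13) (15,18) (11,18)]
4. After y ≤ 15: [(127/14,15) (109/14,13) (15,13) (15,15)]
5. Canonical ring: [(109/14,13) (15,13) (15,15) (127/14,15)]

Clipped polygon: [(109/14,13) (15,13) (15,15) (127/14,15)]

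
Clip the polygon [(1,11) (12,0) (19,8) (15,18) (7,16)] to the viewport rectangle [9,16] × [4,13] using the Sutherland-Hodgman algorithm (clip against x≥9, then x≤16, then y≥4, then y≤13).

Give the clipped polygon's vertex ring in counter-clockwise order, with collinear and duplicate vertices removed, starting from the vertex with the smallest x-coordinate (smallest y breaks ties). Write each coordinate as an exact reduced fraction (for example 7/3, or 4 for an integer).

1. After x ≥ 9: [(9,3) (12,0) (19,8) (15,18) (9,33/2)]
2. After x ≤ 16: [(9,3) (12,0) (16,32/7) (16,31/2) (15,18) (9,33/2)]
3. After y ≥ 4: [(9,4) (31/2,4) (16,32/7) (16,31/2) (15,18) (9,33/2)]
4. After y ≤ 13: [(9,13) (9,4) (31/2,4) (16,32/7) (16,13)]
5. Canonical ring: [(9,4) (31/2,4) (16,32/7) (16,13) (9,13)]

Clipped polygon: [(9,4) (31/2,4) (16,32/7) (16,13) (9,13)]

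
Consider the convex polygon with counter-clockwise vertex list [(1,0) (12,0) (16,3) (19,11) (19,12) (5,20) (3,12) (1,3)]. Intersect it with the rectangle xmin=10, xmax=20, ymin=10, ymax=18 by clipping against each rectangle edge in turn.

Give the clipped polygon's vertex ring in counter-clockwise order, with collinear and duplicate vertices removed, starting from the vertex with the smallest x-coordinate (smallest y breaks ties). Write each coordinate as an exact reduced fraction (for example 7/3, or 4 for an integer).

1. After x ≥ 10: [(10,0) (12,0) (16,3) (19,11) (19,12) (10,120/7)]
2. After x ≤ 20: [(10,0) (12,0) (16,3) (19,11) (19,12) (10,120/7)]
3. After y ≥ 10: [(10,10) (149/8,10) (19,11) (19,12) (10,120/7)]
4. After y ≤ 18: [(10,10) (149/8,10) (19,11) (19,12) (10,120/7)]
5. Canonical ring: [(10,10) (149/8,10) (19,11) (19,12) (10,120/7)]

Clipped polygon: [(10,10) (149/8,10) (19,11) (19,12) (10,120/7)]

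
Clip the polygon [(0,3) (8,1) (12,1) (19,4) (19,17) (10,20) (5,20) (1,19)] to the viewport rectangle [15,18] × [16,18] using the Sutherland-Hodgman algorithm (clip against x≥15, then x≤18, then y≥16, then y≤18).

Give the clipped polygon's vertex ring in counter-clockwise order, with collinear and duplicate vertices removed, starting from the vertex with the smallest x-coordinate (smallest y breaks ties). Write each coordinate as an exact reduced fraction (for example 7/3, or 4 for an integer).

1. After x ≥ 15: [(15,16/7) (19,4) (19,17) (15,55/3)]
2. After x ≤ 18: [(15,16/7) (18,25/7) (18,52/3) (15,55/3)]
3. After y ≥ 16: [(15,16) (18,16) (18,52/3) (15,55/3)]
4. After y ≤ 18: [(15,18) (15,16) (18,16) (18,52/3) (16,18)]
5. Canonical ring: [(15,16) (18,16) (18,52/3) (16,18) (15,18)]

Clipped polygon: [(15,16) (18,16) (18,52/3) (16,18) (15,18)]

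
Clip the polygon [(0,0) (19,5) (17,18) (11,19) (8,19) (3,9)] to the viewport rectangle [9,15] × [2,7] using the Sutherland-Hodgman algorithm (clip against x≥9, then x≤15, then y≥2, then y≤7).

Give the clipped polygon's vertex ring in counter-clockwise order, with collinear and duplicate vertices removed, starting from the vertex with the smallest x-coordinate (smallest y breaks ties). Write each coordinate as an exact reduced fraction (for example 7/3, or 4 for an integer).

Clipped polygon: [(9,45/19) (15,75/19) (15,7) (9,7)]

1. After x ≥ 9: [(9,45/19) (19,5) (17,18) (11,19) (9,19)]
2. After x ≤ 15: [(9,45/19) (15,75/19) (15,55/3) (11,19) (9,19)]
3. After y ≥ 2: [(9,45/19) (15,75/19) (15,55/3) (11,19) (9,19)]
4. After y ≤ 7: [(9,7) (9,45/19) (15,75/19) (15,7)]
5. Canonical ring: [(9,45/19) (15,75/19) (15,7) (9,7)]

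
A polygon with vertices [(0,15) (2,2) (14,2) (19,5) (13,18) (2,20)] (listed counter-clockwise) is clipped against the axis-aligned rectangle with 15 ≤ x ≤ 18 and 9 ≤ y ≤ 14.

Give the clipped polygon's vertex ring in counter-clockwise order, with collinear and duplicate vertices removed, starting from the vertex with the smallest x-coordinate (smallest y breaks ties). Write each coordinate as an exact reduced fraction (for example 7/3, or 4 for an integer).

Clipped polygon: [(15,9) (223/13,9) (15,41/3)]

1. After x ≥ 15: [(15,13/5) (19,5) (15,41/3)]
2. After x ≤ 18: [(15,13/5) (18,22/5) (18,43/6) (15,41/3)]
3. After y ≥ 9: [(15,9) (223/13,9) (15,41/3)]
4. After y ≤ 14: [(15,9) (223/13,9) (15,41/3)]
5. Canonical ring: [(15,9) (223/13,9) (15,41/3)]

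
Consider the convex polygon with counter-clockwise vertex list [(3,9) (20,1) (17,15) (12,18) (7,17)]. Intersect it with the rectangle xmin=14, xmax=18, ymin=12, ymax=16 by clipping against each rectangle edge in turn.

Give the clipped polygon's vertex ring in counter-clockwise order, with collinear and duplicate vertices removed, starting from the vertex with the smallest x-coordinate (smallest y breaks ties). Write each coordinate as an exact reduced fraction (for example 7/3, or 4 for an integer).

1. After x ≥ 14: [(14,65/17) (20,1) (17,15) (14,84/5)]
2. After x ≤ 18: [(14,65/17) (18,33/17) (18,31/3) (17,15) (14,84/5)]
3. After y ≥ 12: [(14,12) (247/14,12) (17,15) (14,84/5)]
4. After y ≤ 16: [(14,16) (14,12) (247/14,12) (17,15) (46/3,16)]
5. Canonical ring: [(14,12) (247/14,12) (17,15) (46/3,16) (14,16)]

Clipped polygon: [(14,12) (247/14,12) (17,15) (46/3,16) (14,16)]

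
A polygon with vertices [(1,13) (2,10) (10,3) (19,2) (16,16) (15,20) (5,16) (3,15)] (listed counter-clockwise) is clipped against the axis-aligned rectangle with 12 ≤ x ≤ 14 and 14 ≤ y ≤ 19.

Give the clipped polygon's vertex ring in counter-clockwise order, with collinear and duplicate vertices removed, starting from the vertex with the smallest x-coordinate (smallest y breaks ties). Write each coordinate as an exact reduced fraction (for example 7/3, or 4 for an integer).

1. After x ≥ 12: [(12,25/9) (19,2) (16,16) (15,20) (12,94/5)]
2. After x ≤ 14: [(12,25/9) (14,23/9) (14,98/5) (12,94/5)]
3. After y ≥ 14: [(12,14) (14,14) (14,98/5) (12,94/5)]
4. After y ≤ 19: [(12,14) (14,14) (14,19) (25/2,19) (12,94/5)]
5. Canonical ring: [(12,14) (14,14) (14,19) (25/2,19) (12,94/5)]

Clipped polygon: [(12,14) (14,14) (14,19) (25/2,19) (12,94/5)]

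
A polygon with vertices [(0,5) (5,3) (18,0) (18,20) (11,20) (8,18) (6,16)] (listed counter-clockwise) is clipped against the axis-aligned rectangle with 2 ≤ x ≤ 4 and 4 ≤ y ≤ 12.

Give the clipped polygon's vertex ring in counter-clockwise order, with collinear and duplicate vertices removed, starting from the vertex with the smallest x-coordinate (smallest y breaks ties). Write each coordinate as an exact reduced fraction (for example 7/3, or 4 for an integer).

Clipped polygon: [(2,21/5) (5/2,4) (4,4) (4,12) (42/11,12) (2,26/3)]

1. After x ≥ 2: [(2,26/3) (2,21/5) (5,3) (18,0) (18,20) (11,20) (8,18) (6,16)]
2. After x ≤ 4: [(4,37/3) (2,26/3) (2,21/5) (4,17/5)]
3. After y ≥ 4: [(4,4) (4,37/3) (2,26/3) (2,21/5) (5/2,4)]
4. After y ≤ 12: [(4,4) (4,12) (42/11,12) (2,26/3) (2,21/5) (5/2,4)]
5. Canonical ring: [(2,21/5) (5/2,4) (4,4) (4,12) (42/11,12) (2,26/3)]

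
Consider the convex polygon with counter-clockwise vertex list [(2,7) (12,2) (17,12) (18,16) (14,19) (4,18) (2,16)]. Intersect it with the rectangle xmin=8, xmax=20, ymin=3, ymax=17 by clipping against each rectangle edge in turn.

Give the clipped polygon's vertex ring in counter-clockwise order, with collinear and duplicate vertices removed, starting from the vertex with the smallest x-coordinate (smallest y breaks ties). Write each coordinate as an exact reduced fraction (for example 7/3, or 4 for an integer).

1. After x ≥ 8: [(8,4) (12,2) (17,12) (18,16) (14,19) (8,92/5)]
2. After x ≤ 20: [(8,4) (12,2) (17,12) (18,16) (14,19) (8,92/5)]
3. After y ≥ 3: [(8,4) (10,3) (25/2,3) (17,12) (18,16) (14,19) (8,92/5)]
4. After y ≤ 17: [(8,17) (8,4) (10,3) (25/2,3) (17,12) (18,16) (50/3,17)]
5. Canonical ring: [(8,4) (10,3) (25/2,3) (17,12) (18,16) (50/3,17) (8,17)]

Clipped polygon: [(8,4) (10,3) (25/2,3) (17,12) (18,16) (50/3,17) (8,17)]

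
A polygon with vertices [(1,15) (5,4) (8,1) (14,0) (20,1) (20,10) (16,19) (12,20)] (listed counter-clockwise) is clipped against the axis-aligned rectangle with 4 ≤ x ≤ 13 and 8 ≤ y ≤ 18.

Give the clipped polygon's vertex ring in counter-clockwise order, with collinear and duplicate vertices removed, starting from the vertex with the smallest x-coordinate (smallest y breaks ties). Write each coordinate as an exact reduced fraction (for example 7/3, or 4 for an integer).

1. After x ≥ 4: [(4,180/11) (4,27/4) (5,4) (8,1) (14,0) (20,1) (20,10) (16,19) (12,20)]
2. After x ≤ 13: [(4,180/11) (4,27/4) (5,4) (8,1) (13,1/6) (13,79/4) (12,20)]
3. After y ≥ 8: [(4,180/11) (4,8) (13,8) (13,79/4) (12,20)]
4. After y ≤ 18: [(38/5,18) (4,180/11) (4,8) (13,8) (13,18)]
5. Canonical ring: [(4,8) (13,8) (13,18) (38/5,18) (4,180/11)]

Clipped polygon: [(4,8) (13,8) (13,18) (38/5,18) (4,180/11)]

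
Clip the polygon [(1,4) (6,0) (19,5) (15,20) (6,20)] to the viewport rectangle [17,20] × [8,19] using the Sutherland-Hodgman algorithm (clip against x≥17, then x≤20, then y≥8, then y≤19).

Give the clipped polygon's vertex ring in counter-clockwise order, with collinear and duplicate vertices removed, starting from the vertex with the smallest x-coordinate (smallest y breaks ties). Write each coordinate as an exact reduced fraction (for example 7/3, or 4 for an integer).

Clipped polygon: [(17,8) (91/5,8) (17,25/2)]

1. After x ≥ 17: [(17,55/13) (19,5) (17,25/2)]
2. After x ≤ 20: [(17,55/13) (19,5) (17,25/2)]
3. After y ≥ 8: [(17,8) (91/5,8) (17,25/2)]
4. After y ≤ 19: [(17,8) (91/5,8) (17,25/2)]
5. Canonical ring: [(17,8) (91/5,8) (17,25/2)]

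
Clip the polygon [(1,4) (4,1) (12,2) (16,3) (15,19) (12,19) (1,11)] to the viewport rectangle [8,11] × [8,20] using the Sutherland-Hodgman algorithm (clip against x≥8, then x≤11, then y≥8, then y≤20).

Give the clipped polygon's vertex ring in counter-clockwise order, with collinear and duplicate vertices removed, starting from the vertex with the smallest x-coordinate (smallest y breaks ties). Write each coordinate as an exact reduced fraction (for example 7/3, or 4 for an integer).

Clipped polygon: [(8,8) (11,8) (11,201/11) (8,177/11)]

1. After x ≥ 8: [(8,3/2) (12,2) (16,3) (15,19) (12,19) (8,177/11)]
2. After x ≤ 11: [(8,3/2) (11,15/8) (11,201/11) (8,177/11)]
3. After y ≥ 8: [(8,8) (11,8) (11,201/11) (8,177/11)]
4. After y ≤ 20: [(8,8) (11,8) (11,201/11) (8,177/11)]
5. Canonical ring: [(8,8) (11,8) (11,201/11) (8,177/11)]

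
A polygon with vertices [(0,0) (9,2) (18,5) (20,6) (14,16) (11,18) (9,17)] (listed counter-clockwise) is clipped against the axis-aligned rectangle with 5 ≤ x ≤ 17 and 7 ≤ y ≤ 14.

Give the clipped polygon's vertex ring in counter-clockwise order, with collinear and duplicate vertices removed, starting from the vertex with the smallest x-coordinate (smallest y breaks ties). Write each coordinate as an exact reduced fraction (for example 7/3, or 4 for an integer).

Clipped polygon: [(5,7) (17,7) (17,11) (76/5,14) (126/17,14) (5,85/9)]

1. After x ≥ 5: [(5,85/9) (5,10/9) (9,2) (18,5) (20,6) (14,16) (11,18) (9,17)]
2. After x ≤ 17: [(5,85/9) (5,10/9) (9,2) (17,14/3) (17,11) (14,16) (11,18) (9,17)]
3. After y ≥ 7: [(5,85/9) (5,7) (17,7) (17,11) (14,16) (11,18) (9,17)]
4. After y ≤ 14: [(126/17,14) (5,85/9) (5,7) (17,7) (17,11) (76/5,14)]
5. Canonical ring: [(5,7) (17,7) (17,11) (76/5,14) (126/17,14) (5,85/9)]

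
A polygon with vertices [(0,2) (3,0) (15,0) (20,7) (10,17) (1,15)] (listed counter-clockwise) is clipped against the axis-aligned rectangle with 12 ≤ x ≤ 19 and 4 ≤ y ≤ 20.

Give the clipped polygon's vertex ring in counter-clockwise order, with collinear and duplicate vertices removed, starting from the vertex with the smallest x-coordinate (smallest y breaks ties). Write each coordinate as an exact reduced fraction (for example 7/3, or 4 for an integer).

Clipped polygon: [(12,4) (125/7,4) (19,28/5) (19,8) (12,15)]

1. After x ≥ 12: [(12,0) (15,0) (20,7) (12,15)]
2. After x ≤ 19: [(12,0) (15,0) (19,28/5) (19,8) (12,15)]
3. After y ≥ 4: [(12,4) (125/7,4) (19,28/5) (19,8) (12,15)]
4. After y ≤ 20: [(12,4) (125/7,4) (19,28/5) (19,8) (12,15)]
5. Canonical ring: [(12,4) (125/7,4) (19,28/5) (19,8) (12,15)]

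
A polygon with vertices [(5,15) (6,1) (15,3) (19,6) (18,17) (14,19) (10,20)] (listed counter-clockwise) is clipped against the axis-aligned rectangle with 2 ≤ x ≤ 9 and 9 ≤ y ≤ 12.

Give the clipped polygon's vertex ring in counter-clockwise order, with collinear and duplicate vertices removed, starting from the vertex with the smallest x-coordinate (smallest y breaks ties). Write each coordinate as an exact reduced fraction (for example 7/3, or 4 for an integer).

Clipped polygon: [(73/14,12) (38/7,9) (9,9) (9,12)]

1. After x ≥ 2: [(5,15) (6,1) (15,3) (19,6) (18,17) (14,19) (10,20)]
2. After x ≤ 9: [(9,19) (5,15) (6,1) (9,5/3)]
3. After y ≥ 9: [(9,9) (9,19) (5,15) (38/7,9)]
4. After y ≤ 12: [(9,9) (9,12) (73/14,12) (38/7,9)]
5. Canonical ring: [(73/14,12) (38/7,9) (9,9) (9,12)]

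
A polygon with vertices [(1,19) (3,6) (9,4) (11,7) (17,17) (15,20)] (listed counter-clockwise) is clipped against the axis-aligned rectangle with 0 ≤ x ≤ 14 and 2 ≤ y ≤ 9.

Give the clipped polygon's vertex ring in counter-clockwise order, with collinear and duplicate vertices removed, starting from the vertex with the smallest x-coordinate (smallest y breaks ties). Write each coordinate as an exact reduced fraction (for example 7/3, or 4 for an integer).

1. After x ≥ 0: [(1,19) (3,6) (9,4) (11,7) (17,17) (15,20)]
2. After x ≤ 14: [(14,279/14) (1,19) (3,6) (9,4) (11,7) (14,12)]
3. After y ≥ 2: [(14,279/14) (1,19) (3,6) (9,4) (11,7) (14,12)]
4. After y ≤ 9: [(33/13,9) (3,6) (9,4) (11,7) (61/5,9)]
5. Canonical ring: [(33/13,9) (3,6) (9,4) (11,7) (61/5,9)]

Clipped polygon: [(33/13,9) (3,6) (9,4) (11,7) (61/5,9)]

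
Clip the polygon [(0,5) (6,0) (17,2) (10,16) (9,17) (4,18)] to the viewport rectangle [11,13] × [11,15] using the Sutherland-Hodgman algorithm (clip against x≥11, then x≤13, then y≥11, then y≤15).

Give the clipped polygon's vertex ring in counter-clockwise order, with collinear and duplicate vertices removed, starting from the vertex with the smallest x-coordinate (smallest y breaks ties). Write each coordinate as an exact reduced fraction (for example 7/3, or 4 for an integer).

1. After x ≥ 11: [(11,10/11) (17,2) (11,14)]
2. After x ≤ 13: [(11,10/11) (13,14/11) (13,10) (11,14)]
3. After y ≥ 11: [(11,11) (25/2,11) (11,14)]
4. After y ≤ 15: [(11,11) (25/2,11) (11,14)]
5. Canonical ring: [(11,11) (25/2,11) (11,14)]

Clipped polygon: [(11,11) (25/2,11) (11,14)]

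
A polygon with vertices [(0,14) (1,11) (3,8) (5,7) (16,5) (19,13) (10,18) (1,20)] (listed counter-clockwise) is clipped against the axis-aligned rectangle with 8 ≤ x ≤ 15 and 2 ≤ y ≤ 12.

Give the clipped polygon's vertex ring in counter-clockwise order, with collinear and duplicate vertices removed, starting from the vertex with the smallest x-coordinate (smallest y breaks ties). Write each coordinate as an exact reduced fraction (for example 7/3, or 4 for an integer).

1. After x ≥ 8: [(8,71/11) (16,5) (19,13) (10,18) (8,166/9)]
2. After x ≤ 15: [(8,71/11) (15,57/11) (15,137/9) (10,18) (8,166/9)]
3. After y ≥ 2: [(8,71/11) (15,57/11) (15,137/9) (10,18) (8,166/9)]
4. After y ≤ 12: [(8,12) (8,71/11) (15,57/11) (15,12)]
5. Canonical ring: [(8,71/11) (15,57/11) (15,12) (8,12)]

Clipped polygon: [(8,71/11) (15,57/11) (15,12) (8,12)]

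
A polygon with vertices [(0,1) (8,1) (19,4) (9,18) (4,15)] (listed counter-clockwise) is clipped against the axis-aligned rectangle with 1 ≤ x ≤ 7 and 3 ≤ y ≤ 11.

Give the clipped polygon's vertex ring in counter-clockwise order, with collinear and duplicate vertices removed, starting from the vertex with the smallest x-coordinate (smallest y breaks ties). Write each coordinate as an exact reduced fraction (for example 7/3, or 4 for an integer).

1. After x ≥ 1: [(1,9/2) (1,1) (8,1) (19,4) (9,18) (4,15)]
2. After x ≤ 7: [(1,9/2) (1,1) (7,1) (7,84/5) (4,15)]
3. After y ≥ 3: [(1,9/2) (1,3) (7,3) (7,84/5) (4,15)]
4. After y ≤ 11: [(20/7,11) (1,9/2) (1,3) (7,3) (7,11)]
5. Canonical ring: [(1,3) (7,3) (7,11) (20/7,11) (1,9/2)]

Clipped polygon: [(1,3) (7,3) (7,11) (20/7,11) (1,9/2)]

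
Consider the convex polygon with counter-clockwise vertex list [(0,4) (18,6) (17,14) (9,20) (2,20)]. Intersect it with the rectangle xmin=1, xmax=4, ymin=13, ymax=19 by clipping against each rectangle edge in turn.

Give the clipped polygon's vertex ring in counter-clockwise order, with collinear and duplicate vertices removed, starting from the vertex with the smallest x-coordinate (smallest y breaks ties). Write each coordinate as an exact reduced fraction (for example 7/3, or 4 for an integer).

Clipped polygon: [(9/8,13) (4,13) (4,19) (15/8,19)]

1. After x ≥ 1: [(1,12) (1,37/9) (18,6) (17,14) (9,20) (2,20)]
2. After x ≤ 4: [(1,12) (1,37/9) (4,40/9) (4,20) (2,20)]
3. After y ≥ 13: [(9/8,13) (4,13) (4,20) (2,20)]
4. After y ≤ 19: [(15/8,19) (9/8,13) (4,13) (4,19)]
5. Canonical ring: [(9/8,13) (4,13) (4,19) (15/8,19)]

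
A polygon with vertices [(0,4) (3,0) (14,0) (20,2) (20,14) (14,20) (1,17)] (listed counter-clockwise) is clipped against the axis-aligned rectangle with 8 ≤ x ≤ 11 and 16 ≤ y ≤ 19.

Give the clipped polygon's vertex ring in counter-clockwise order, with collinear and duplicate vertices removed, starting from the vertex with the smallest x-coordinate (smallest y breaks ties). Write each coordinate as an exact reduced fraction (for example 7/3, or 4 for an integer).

Clipped polygon: [(8,16) (11,16) (11,19) (29/3,19) (8,242/13)]

1. After x ≥ 8: [(8,0) (14,0) (20,2) (20,14) (14,20) (8,242/13)]
2. After x ≤ 11: [(8,0) (11,0) (11,251/13) (8,242/13)]
3. After y ≥ 16: [(8,16) (11,16) (11,251/13) (8,242/13)]
4. After y ≤ 19: [(8,16) (11,16) (11,19) (29/3,19) (8,242/13)]
5. Canonical ring: [(8,16) (11,16) (11,19) (29/3,19) (8,242/13)]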